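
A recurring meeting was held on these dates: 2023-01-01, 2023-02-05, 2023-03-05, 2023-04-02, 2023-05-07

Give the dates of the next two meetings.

Gaps: 35, 28, 28, 35 days — a mix of 28 and 35. Every date is a Sunday.
Each is the 1st Sunday of its month.
1st Sunday of June 2023: 2023-06-04.
1st Sunday of July 2023: 2023-07-02.

2023-06-04, 2023-07-02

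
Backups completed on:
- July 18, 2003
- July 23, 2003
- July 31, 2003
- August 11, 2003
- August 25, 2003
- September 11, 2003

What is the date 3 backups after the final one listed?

Intervals are 5, 8, 11, 14, 17 days — an arithmetic progression with common difference 3.
Next gap: 20 days. September 11, 2003 + 20 days = October 1, 2003.
Next gap: 23 days. October 1, 2003 + 23 days = October 24, 2003.
Next gap: 26 days. October 24, 2003 + 26 days = November 19, 2003.

November 19, 2003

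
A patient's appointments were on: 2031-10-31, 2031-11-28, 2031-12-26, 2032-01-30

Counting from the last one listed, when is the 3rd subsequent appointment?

These are Fridays with 28, 28, 35-day gaps.
Each is the final Friday of its month — 2031-10-31 is past the 28th, so '4th Friday' doesn't fit.
February 2032 ends with Friday 2032-02-27.
Last Friday of March 2032: 2032-03-26.
Last Friday of April 2032: 2032-04-30.

2032-04-30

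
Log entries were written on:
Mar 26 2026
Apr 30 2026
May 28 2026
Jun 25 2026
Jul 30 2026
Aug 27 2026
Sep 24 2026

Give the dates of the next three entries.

Oct 29 2026, Nov 26 2026, Dec 31 2026

These are Thursdays with 35, 28, 28, 35, 28, 28-day gaps.
Each is the final Thursday of its month — Apr 30 2026 is past the 28th, so '4th Thursday' doesn't fit.
Last Thursday of October 2026: Oct 29 2026.
November 2026 ends with Thursday Nov 26 2026.
December 2026 ends with Thursday Dec 31 2026.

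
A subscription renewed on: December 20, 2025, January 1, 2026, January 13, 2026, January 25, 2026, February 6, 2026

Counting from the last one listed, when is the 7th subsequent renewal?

Gaps between consecutive events: 12, 12, 12, 12 days — a constant 12-day interval.
February 6, 2026 + 12 days = February 18, 2026.
February 18, 2026 + 12 days = March 2, 2026.
March 2, 2026 + 12 days = March 14, 2026.
March 14, 2026 + 12 days = March 26, 2026.
March 26, 2026 + 12 days = April 7, 2026.
April 7, 2026 + 12 days = April 19, 2026.
April 19, 2026 + 12 days = May 1, 2026.

May 1, 2026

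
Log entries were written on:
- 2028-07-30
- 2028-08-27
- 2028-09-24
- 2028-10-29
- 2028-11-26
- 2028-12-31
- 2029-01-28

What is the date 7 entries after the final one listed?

These are Sundays with 28, 28, 35, 28, 35, 28-day gaps.
Each is the final Sunday of its month — 2028-07-30 is past the 28th, so '4th Sunday' doesn't fit.
Last Sunday of February 2029: 2029-02-25.
March 2029 ends with Sunday 2029-03-25.
Last Sunday of April 2029: 2029-04-29.
May 2029 ends with Sunday 2029-05-27.
June 2029 ends with Sunday 2029-06-24.
Last Sunday of July 2029: 2029-07-29.
Last Sunday of August 2029: 2029-08-26.

2029-08-26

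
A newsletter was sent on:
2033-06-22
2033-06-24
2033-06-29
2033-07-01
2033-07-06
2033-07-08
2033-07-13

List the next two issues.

Gaps: 2, 5, 2, 5, 2, 5 days — not constant, but cyclic with period 2.
The events fall on every Wednesday and Friday.
The following Friday is 2033-07-15.
Next Wednesday: 2033-07-20.

2033-07-15, 2033-07-20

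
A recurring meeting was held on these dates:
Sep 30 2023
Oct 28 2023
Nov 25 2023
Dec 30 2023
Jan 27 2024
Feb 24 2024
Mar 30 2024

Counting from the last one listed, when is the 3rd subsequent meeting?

Jun 29 2024

All Saturdays; the gaps (28, 28, 35, 28, 28, 35) vary with month length.
This is the last Saturday of each month.
April 2024 ends with Saturday Apr 27 2024.
May 2024 ends with Saturday May 25 2024.
Last Saturday of June 2024: Jun 29 2024.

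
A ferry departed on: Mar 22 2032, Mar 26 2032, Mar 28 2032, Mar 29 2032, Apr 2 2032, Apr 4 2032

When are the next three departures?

Apr 5 2032, Apr 9 2032, Apr 11 2032

The gap pattern 4, 2, 1, 4, 2 repeats every 3 events.
These are the Mondays, Fridays and Sundays of each week.
The following Monday is Apr 5 2032.
Next Friday: Apr 9 2032.
The following Sunday is Apr 11 2032.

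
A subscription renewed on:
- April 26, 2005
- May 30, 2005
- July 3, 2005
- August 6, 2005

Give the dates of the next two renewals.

The spacing is 34, 34, 34 days — always 34 days.
August 6, 2005 + 34 days = September 9, 2005.
September 9, 2005 + 34 days = October 13, 2005.

September 9, 2005; October 13, 2005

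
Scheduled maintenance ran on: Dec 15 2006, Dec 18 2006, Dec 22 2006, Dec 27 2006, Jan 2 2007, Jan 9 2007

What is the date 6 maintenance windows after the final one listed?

Mar 13 2007

The spacing grows by 1 each time: 3, 4, 5, 6, 7 days.
Next gap: 8 days. Jan 9 2007 + 8 days = Jan 17 2007.
Next gap: 9 days. Jan 17 2007 + 9 days = Jan 26 2007.
Next gap: 10 days. Jan 26 2007 + 10 days = Feb 5 2007.
Next gap: 11 days. Feb 5 2007 + 11 days = Feb 16 2007.
Next gap: 12 days. Feb 16 2007 + 12 days = Feb 28 2007.
Next gap: 13 days. Feb 28 2007 + 13 days = Mar 13 2007.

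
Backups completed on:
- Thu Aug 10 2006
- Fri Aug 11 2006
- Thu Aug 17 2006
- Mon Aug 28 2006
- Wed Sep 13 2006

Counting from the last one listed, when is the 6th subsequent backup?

The spacing grows by 5 each time: 1, 6, 11, 16 days.
Next gap: 21 days. Wed Sep 13 2006 + 21 days = Wed Oct 4 2006.
Next gap: 26 days. Wed Oct 4 2006 + 26 days = Mon Oct 30 2006.
Next gap: 31 days. Mon Oct 30 2006 + 31 days = Thu Nov 30 2006.
Next gap: 36 days. Thu Nov 30 2006 + 36 days = Fri Jan 5 2007.
Next gap: 41 days. Fri Jan 5 2007 + 41 days = Thu Feb 15 2007.
Next gap: 46 days. Thu Feb 15 2007 + 46 days = Mon Apr 2 2007.

Mon Apr 2 2007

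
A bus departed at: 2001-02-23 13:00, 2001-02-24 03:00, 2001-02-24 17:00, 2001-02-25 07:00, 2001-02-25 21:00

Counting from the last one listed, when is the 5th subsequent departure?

The interval is a steady 14 hours (14, 14, 14, 14).
2001-02-25 21:00 + 14 h = 2001-02-26 11:00.
2001-02-26 11:00 + 14 h = 2001-02-27 01:00.
2001-02-27 01:00 + 14 h = 2001-02-27 15:00.
2001-02-27 15:00 + 14 h = 2001-02-28 05:00.
2001-02-28 05:00 + 14 h = 2001-02-28 19:00.

2001-02-28 19:00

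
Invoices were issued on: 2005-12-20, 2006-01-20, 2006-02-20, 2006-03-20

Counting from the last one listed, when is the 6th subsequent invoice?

Gaps: 31, 31, 28 days — not constant. Every event is on the 20th of the month.
Pattern: the 20th of each month.
Next: April 2006 → 2006-04-20.
Next: May 2006 → 2006-05-20.
June 2006: 2006-06-20.
July 2006: 2006-07-20.
Next: August 2006 → 2006-08-20.
September 2006: 2006-09-20.

2006-09-20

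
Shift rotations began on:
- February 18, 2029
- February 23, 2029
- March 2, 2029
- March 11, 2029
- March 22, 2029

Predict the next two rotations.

April 4, 2029; April 19, 2029

The spacing grows by 2 each time: 5, 7, 9, 11 days.
Next gap: 13 days. March 22, 2029 + 13 days = April 4, 2029.
Next gap: 15 days. April 4, 2029 + 15 days = April 19, 2029.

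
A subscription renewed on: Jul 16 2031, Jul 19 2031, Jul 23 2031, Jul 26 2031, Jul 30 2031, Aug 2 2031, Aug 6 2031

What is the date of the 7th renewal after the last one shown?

Gaps: 3, 4, 3, 4, 3, 4 days — not constant, but cyclic with period 2.
The events fall on every Wednesday and Saturday.
Next Saturday: Aug 9 2031.
Next Wednesday: Aug 13 2031.
Next Saturday: Aug 16 2031.
Next Wednesday: Aug 20 2031.
The following Saturday is Aug 23 2031.
The following Wednesday is Aug 27 2031.
The following Saturday is Aug 30 2031.

Aug 30 2031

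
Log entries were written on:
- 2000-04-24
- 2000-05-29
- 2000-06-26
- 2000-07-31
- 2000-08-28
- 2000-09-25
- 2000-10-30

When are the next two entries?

These are Mondays with 35, 28, 35, 28, 28, 35-day gaps.
Each is the final Monday of its month — 2000-05-29 is past the 28th, so '4th Monday' doesn't fit.
November 2000 ends with Monday 2000-11-27.
December 2000 ends with Monday 2000-12-25.

2000-11-27, 2000-12-25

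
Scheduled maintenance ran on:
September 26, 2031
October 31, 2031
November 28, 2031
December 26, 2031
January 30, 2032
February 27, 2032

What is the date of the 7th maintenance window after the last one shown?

All Fridays; the gaps (35, 28, 28, 35, 28) vary with month length.
This is the last Friday of each month.
March 2032 ends with Friday March 26, 2032.
Last Friday of April 2032: April 30, 2032.
Last Friday of May 2032: May 28, 2032.
June 2032 ends with Friday June 25, 2032.
Last Friday of July 2032: July 30, 2032.
Last Friday of August 2032: August 27, 2032.
September 2032 ends with Friday September 24, 2032.

September 24, 2032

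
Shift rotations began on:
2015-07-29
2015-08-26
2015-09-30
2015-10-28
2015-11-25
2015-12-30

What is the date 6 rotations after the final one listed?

All Wednesdays; the gaps (28, 35, 28, 28, 35) vary with month length.
This is the last Wednesday of each month.
Last Wednesday of January 2016: 2016-01-27.
Last Wednesday of February 2016: 2016-02-24.
Last Wednesday of March 2016: 2016-03-30.
Last Wednesday of April 2016: 2016-04-27.
Last Wednesday of May 2016: 2016-05-25.
Last Wednesday of June 2016: 2016-06-29.

2016-06-29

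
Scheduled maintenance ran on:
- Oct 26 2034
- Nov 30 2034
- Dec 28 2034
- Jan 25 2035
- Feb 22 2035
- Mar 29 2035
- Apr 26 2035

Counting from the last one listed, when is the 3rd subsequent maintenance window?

All Thursdays; the gaps (35, 28, 28, 28, 35, 28) vary with month length.
This is the last Thursday of each month.
Last Thursday of May 2035: May 31 2035.
June 2035 ends with Thursday Jun 28 2035.
July 2035 ends with Thursday Jul 26 2035.

Jul 26 2035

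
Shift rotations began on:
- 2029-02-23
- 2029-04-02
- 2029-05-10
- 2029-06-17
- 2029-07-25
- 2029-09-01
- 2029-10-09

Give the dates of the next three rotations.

2029-11-16, 2029-12-24, 2030-01-31

The spacing is 38, 38, 38, 38, 38, 38 days — always 38 days.
2029-10-09 + 38 days = 2029-11-16.
2029-11-16 + 38 days = 2029-12-24.
2029-12-24 + 38 days = 2030-01-31.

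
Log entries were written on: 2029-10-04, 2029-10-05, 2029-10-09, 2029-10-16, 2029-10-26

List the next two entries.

2029-11-08, 2029-11-24

Gaps: 1, 4, 7, 10 days — each gap is 3 larger than the previous one.
Next gap: 13 days. 2029-10-26 + 13 days = 2029-11-08.
Next gap: 16 days. 2029-11-08 + 16 days = 2029-11-24.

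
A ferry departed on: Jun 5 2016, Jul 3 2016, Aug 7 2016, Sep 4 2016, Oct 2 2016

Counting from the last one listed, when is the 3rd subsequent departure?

Jan 1 2017

These are Sundays at 28- or 35-day spacing (28, 35, 28, 28).
The pattern: 1st Sunday of the month.
November 2016 — 1st Sunday is Nov 6 2016.
December 2016 — 1st Sunday is Dec 4 2016.
1st Sunday of January 2017: Jan 1 2017.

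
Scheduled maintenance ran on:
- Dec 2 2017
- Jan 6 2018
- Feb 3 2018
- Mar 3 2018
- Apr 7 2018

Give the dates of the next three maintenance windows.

All dates are Saturdays, 35, 28, 28, 35 days apart.
Specifically, the 1st Saturday of each month.
May 2018 — 1st Saturday is May 5 2018.
June 2018 — 1st Saturday is Jun 2 2018.
July 2018 — 1st Saturday is Jul 7 2018.

May 5 2018, Jun 2 2018, Jul 7 2018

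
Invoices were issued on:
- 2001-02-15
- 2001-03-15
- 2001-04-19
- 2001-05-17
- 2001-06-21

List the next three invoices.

These are Thursdays at 28- or 35-day spacing (28, 35, 28, 35).
The pattern: 3rd Thursday of the month.
July 2001 — 3rd Thursday is 2001-07-19.
August 2001 — 3rd Thursday is 2001-08-16.
September 2001 — 3rd Thursday is 2001-09-20.

2001-07-19, 2001-08-16, 2001-09-20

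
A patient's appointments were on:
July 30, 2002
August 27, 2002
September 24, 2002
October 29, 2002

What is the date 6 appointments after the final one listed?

April 29, 2003

Every date is a Tuesday; gaps 28, 28, 35 days.
Each is the last Tuesday of its month (at least one falls on the 29th or later, ruling out '4th Tuesday').
November 2002 ends with Tuesday November 26, 2002.
December 2002 ends with Tuesday December 31, 2002.
January 2003 ends with Tuesday January 28, 2003.
Last Tuesday of February 2003: February 25, 2003.
Last Tuesday of March 2003: March 25, 2003.
Last Tuesday of April 2003: April 29, 2003.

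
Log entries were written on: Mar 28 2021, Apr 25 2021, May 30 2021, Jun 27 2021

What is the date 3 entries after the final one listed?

Sep 26 2021

Every date is a Sunday; gaps 28, 35, 28 days.
Each is the last Sunday of its month (at least one falls on the 29th or later, ruling out '4th Sunday').
Last Sunday of July 2021: Jul 25 2021.
Last Sunday of August 2021: Aug 29 2021.
Last Sunday of September 2021: Sep 26 2021.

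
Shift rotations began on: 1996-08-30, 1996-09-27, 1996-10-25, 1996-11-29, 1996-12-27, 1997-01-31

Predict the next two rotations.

1997-02-28, 1997-03-28

These are Fridays with 28, 28, 35, 28, 35-day gaps.
Each is the final Friday of its month — 1996-08-30 is past the 28th, so '4th Friday' doesn't fit.
February 1997 ends with Friday 1997-02-28.
March 1997 ends with Friday 1997-03-28.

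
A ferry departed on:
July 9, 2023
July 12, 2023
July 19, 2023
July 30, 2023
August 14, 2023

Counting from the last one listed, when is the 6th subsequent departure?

The spacing grows by 4 each time: 3, 7, 11, 15 days.
Next gap: 19 days. August 14, 2023 + 19 days = September 2, 2023.
Next gap: 23 days. September 2, 2023 + 23 days = September 25, 2023.
Next gap: 27 days. September 25, 2023 + 27 days = October 22, 2023.
Next gap: 31 days. October 22, 2023 + 31 days = November 22, 2023.
Next gap: 35 days. November 22, 2023 + 35 days = December 27, 2023.
Next gap: 39 days. December 27, 2023 + 39 days = February 4, 2024.

February 4, 2024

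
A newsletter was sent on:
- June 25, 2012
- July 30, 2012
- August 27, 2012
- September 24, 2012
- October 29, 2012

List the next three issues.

All Mondays; the gaps (35, 28, 28, 35) vary with month length.
This is the last Monday of each month.
Last Monday of November 2012: November 26, 2012.
Last Monday of December 2012: December 31, 2012.
Last Monday of January 2013: January 28, 2013.

November 26, 2012; December 31, 2012; January 28, 2013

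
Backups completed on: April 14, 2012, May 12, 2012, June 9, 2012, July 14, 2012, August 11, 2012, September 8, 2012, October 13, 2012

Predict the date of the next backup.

All dates are Saturdays, 28, 28, 35, 28, 28, 35 days apart.
Specifically, the 2nd Saturday of each month.
November 2012 — 2nd Saturday is November 10, 2012.

November 10, 2012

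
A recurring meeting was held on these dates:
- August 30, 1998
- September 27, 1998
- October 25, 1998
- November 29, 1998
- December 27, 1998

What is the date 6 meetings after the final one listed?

June 27, 1999

These are Sundays with 28, 28, 35, 28-day gaps.
Each is the final Sunday of its month — August 30, 1998 is past the 28th, so '4th Sunday' doesn't fit.
January 1999 ends with Sunday January 31, 1999.
February 1999 ends with Sunday February 28, 1999.
Last Sunday of March 1999: March 28, 1999.
April 1999 ends with Sunday April 25, 1999.
Last Sunday of May 1999: May 30, 1999.
Last Sunday of June 1999: June 27, 1999.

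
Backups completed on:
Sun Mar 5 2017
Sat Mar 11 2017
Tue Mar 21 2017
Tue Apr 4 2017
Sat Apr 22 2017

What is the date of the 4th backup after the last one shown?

Gaps: 6, 10, 14, 18 days — each gap is 4 larger than the previous one.
Next gap: 22 days. Sat Apr 22 2017 + 22 days = Sun May 14 2017.
Next gap: 26 days. Sun May 14 2017 + 26 days = Fri Jun 9 2017.
Next gap: 30 days. Fri Jun 9 2017 + 30 days = Sun Jul 9 2017.
Next gap: 34 days. Sun Jul 9 2017 + 34 days = Sat Aug 12 2017.

Sat Aug 12 2017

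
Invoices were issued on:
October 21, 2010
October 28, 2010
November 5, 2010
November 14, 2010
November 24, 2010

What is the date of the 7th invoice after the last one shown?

Gaps: 7, 8, 9, 10 days — each gap is 1 larger than the previous one.
Next gap: 11 days. November 24, 2010 + 11 days = December 5, 2010.
Next gap: 12 days. December 5, 2010 + 12 days = December 17, 2010.
Next gap: 13 days. December 17, 2010 + 13 days = December 30, 2010.
Next gap: 14 days. December 30, 2010 + 14 days = January 13, 2011.
Next gap: 15 days. January 13, 2011 + 15 days = January 28, 2011.
Next gap: 16 days. January 28, 2011 + 16 days = February 13, 2011.
Next gap: 17 days. February 13, 2011 + 17 days = March 2, 2011.

March 2, 2011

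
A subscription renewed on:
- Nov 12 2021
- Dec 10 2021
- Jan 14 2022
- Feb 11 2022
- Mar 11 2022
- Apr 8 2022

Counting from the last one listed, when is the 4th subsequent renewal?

Aug 12 2022

These are Fridays at 28- or 35-day spacing (28, 35, 28, 28, 28).
The pattern: 2nd Friday of the month.
2nd Friday of May 2022: May 13 2022.
June 2022 — 2nd Friday is Jun 10 2022.
2nd Friday of July 2022: Jul 8 2022.
August 2022 — 2nd Friday is Aug 12 2022.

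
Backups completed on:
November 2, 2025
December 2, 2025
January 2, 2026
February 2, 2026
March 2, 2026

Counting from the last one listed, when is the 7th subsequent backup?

October 2, 2026

The day-of-month is always 2 (30, 31, 31, 28 days between events).
So this recurs on the 2nd of each month.
Next: April 2026 → April 2, 2026.
Next: May 2026 → May 2, 2026.
Next: June 2026 → June 2, 2026.
Next: July 2026 → July 2, 2026.
Next: August 2026 → August 2, 2026.
Next: September 2026 → September 2, 2026.
Next: October 2026 → October 2, 2026.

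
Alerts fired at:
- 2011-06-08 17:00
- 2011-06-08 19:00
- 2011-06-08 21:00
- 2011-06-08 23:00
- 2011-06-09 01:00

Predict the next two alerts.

2011-06-09 03:00, 2011-06-09 05:00

The interval is a steady 2 hours (2, 2, 2, 2).
2011-06-09 01:00 + 2 h = 2011-06-09 03:00.
2011-06-09 03:00 + 2 h = 2011-06-09 05:00.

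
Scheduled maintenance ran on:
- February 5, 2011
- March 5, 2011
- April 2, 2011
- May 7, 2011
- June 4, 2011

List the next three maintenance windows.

All dates are Saturdays, 28, 28, 35, 28 days apart.
Specifically, the 1st Saturday of each month.
July 2011 — 1st Saturday is July 2, 2011.
August 2011 — 1st Saturday is August 6, 2011.
1st Saturday of September 2011: September 3, 2011.

July 2, 2011; August 6, 2011; September 3, 2011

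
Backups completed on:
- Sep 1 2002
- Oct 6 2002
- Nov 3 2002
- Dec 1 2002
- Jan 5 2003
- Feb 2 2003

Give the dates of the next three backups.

Mar 2 2003, Apr 6 2003, May 4 2003

All dates are Sundays, 35, 28, 28, 35, 28 days apart.
Specifically, the 1st Sunday of each month.
1st Sunday of March 2003: Mar 2 2003.
April 2003 — 1st Sunday is Apr 6 2003.
1st Sunday of May 2003: May 4 2003.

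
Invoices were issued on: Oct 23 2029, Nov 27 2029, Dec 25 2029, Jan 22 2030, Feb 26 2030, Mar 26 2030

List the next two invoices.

Apr 23 2030, May 28 2030

All dates are Tuesdays, 35, 28, 28, 35, 28 days apart.
Specifically, the 4th Tuesday of each month.
April 2030 — 4th Tuesday is Apr 23 2030.
4th Tuesday of May 2030: May 28 2030.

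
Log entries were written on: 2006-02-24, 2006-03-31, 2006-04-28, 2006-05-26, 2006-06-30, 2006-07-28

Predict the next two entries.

Every date is a Friday; gaps 35, 28, 28, 35, 28 days.
Each is the last Friday of its month (at least one falls on the 29th or later, ruling out '4th Friday').
August 2006 ends with Friday 2006-08-25.
September 2006 ends with Friday 2006-09-29.

2006-08-25, 2006-09-29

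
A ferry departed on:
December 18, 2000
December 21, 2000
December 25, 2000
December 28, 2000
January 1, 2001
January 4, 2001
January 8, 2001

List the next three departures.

January 11, 2001; January 15, 2001; January 18, 2001

Every event lands on a Monday or Thursday (gaps cycle 3, 4, 3, 4, 3, 4).
So the schedule is: every Monday and Thursday.
The following Thursday is January 11, 2001.
Next Monday: January 15, 2001.
Next Thursday: January 18, 2001.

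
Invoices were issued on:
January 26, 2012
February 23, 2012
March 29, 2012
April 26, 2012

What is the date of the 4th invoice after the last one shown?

All Thursdays; the gaps (28, 35, 28) vary with month length.
This is the last Thursday of each month.
Last Thursday of May 2012: May 31, 2012.
June 2012 ends with Thursday June 28, 2012.
July 2012 ends with Thursday July 26, 2012.
Last Thursday of August 2012: August 30, 2012.

August 30, 2012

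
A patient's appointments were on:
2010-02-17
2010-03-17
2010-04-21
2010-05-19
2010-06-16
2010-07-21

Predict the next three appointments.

2010-08-18, 2010-09-15, 2010-10-20

Gaps: 28, 35, 28, 28, 35 days — a mix of 28 and 35. Every date is a Wednesday.
Each is the 3rd Wednesday of its month.
August 2010 — 3rd Wednesday is 2010-08-18.
September 2010 — 3rd Wednesday is 2010-09-15.
October 2010 — 3rd Wednesday is 2010-10-20.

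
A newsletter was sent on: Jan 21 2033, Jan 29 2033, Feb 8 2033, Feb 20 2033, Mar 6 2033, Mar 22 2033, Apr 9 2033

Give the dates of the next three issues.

The spacing grows by 2 each time: 8, 10, 12, 14, 16, 18 days.
Next gap: 20 days. Apr 9 2033 + 20 days = Apr 29 2033.
Next gap: 22 days. Apr 29 2033 + 22 days = May 21 2033.
Next gap: 24 days. May 21 2033 + 24 days = Jun 14 2033.

Apr 29 2033, May 21 2033, Jun 14 2033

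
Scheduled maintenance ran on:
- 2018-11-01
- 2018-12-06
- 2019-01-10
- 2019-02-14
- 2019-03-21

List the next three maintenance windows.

Gaps between consecutive events: 35, 35, 35, 35 days — a constant 35-day interval.
2019-03-21 + 35 days = 2019-04-25.
2019-04-25 + 35 days = 2019-05-30.
2019-05-30 + 35 days = 2019-07-04.

2019-04-25, 2019-05-30, 2019-07-04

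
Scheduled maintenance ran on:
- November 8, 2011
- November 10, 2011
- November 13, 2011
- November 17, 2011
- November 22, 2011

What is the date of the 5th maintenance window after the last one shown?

The spacing grows by 1 each time: 2, 3, 4, 5 days.
Next gap: 6 days. November 22, 2011 + 6 days = November 28, 2011.
Next gap: 7 days. November 28, 2011 + 7 days = December 5, 2011.
Next gap: 8 days. December 5, 2011 + 8 days = December 13, 2011.
Next gap: 9 days. December 13, 2011 + 9 days = December 22, 2011.
Next gap: 10 days. December 22, 2011 + 10 days = January 1, 2012.

January 1, 2012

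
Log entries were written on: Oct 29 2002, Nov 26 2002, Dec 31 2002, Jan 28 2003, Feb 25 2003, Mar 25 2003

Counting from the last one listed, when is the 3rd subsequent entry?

Jun 24 2003

Every date is a Tuesday; gaps 28, 35, 28, 28, 28 days.
Each is the last Tuesday of its month (at least one falls on the 29th or later, ruling out '4th Tuesday').
Last Tuesday of April 2003: Apr 29 2003.
May 2003 ends with Tuesday May 27 2003.
June 2003 ends with Tuesday Jun 24 2003.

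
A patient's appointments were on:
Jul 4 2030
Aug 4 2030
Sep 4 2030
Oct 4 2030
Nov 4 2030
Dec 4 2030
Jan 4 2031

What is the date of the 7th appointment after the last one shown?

Each date is the 4th; the gaps (31, 31, 30, 31, 30, 31) track the month lengths.
The rule is the 4th of each month.
Next: February 2031 → Feb 4 2031.
March 2031: Mar 4 2031.
April 2031: Apr 4 2031.
May 2031: May 4 2031.
Next: June 2031 → Jun 4 2031.
July 2031: Jul 4 2031.
August 2031: Aug 4 2031.

Aug 4 2031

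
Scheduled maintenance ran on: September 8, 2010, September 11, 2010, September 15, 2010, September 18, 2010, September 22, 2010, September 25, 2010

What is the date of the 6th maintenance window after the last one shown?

Gaps: 3, 4, 3, 4, 3 days — not constant, but cyclic with period 2.
The events fall on every Wednesday and Saturday.
Next Wednesday: September 29, 2010.
Next Saturday: October 2, 2010.
Next Wednesday: October 6, 2010.
Next Saturday: October 9, 2010.
The following Wednesday is October 13, 2010.
The following Saturday is October 16, 2010.

October 16, 2010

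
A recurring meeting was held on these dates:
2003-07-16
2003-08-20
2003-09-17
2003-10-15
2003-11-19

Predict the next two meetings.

2003-12-17, 2004-01-21

These are Wednesdays at 28- or 35-day spacing (35, 28, 28, 35).
The pattern: 3rd Wednesday of the month.
December 2003 — 3rd Wednesday is 2003-12-17.
January 2004 — 3rd Wednesday is 2004-01-21.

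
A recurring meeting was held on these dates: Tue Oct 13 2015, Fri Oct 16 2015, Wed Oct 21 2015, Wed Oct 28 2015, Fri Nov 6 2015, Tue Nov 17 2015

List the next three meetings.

Gaps: 3, 5, 7, 9, 11 days — each gap is 2 larger than the previous one.
Next gap: 13 days. Tue Nov 17 2015 + 13 days = Mon Nov 30 2015.
Next gap: 15 days. Mon Nov 30 2015 + 15 days = Tue Dec 15 2015.
Next gap: 17 days. Tue Dec 15 2015 + 17 days = Fri Jan 1 2016.

Mon Nov 30 2015, Tue Dec 15 2015, Fri Jan 1 2016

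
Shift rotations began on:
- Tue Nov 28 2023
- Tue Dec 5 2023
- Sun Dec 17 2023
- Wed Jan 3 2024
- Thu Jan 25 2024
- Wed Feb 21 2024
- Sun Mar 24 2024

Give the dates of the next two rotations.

Gaps: 7, 12, 17, 22, 27, 32 days — each gap is 5 larger than the previous one.
Next gap: 37 days. Sun Mar 24 2024 + 37 days = Tue Apr 30 2024.
Next gap: 42 days. Tue Apr 30 2024 + 42 days = Tue Jun 11 2024.

Tue Apr 30 2024, Tue Jun 11 2024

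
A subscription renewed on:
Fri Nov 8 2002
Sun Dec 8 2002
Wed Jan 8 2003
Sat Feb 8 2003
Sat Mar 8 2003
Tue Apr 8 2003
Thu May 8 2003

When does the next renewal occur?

Sun Jun 8 2003

Each date is the 8th; the gaps (30, 31, 31, 28, 31, 30) track the month lengths.
The rule is the 8th of each month.
June 2003: Sun Jun 8 2003.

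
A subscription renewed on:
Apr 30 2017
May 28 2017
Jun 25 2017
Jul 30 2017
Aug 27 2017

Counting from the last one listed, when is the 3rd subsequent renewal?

Nov 26 2017

These are Sundays with 28, 28, 35, 28-day gaps.
Each is the final Sunday of its month — Apr 30 2017 is past the 28th, so '4th Sunday' doesn't fit.
Last Sunday of September 2017: Sep 24 2017.
October 2017 ends with Sunday Oct 29 2017.
Last Sunday of November 2017: Nov 26 2017.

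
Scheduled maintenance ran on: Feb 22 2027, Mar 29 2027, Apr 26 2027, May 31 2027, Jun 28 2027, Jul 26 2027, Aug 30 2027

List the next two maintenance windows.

These are Mondays with 35, 28, 35, 28, 28, 35-day gaps.
Each is the final Monday of its month — Mar 29 2027 is past the 28th, so '4th Monday' doesn't fit.
Last Monday of September 2027: Sep 27 2027.
Last Monday of October 2027: Oct 25 2027.

Sep 27 2027, Oct 25 2027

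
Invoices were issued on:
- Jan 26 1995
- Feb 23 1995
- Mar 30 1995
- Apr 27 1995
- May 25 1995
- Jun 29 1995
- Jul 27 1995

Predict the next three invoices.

These are Thursdays with 28, 35, 28, 28, 35, 28-day gaps.
Each is the final Thursday of its month — Mar 30 1995 is past the 28th, so '4th Thursday' doesn't fit.
August 1995 ends with Thursday Aug 31 1995.
Last Thursday of September 1995: Sep 28 1995.
Last Thursday of October 1995: Oct 26 1995.

Aug 31 1995, Sep 28 1995, Oct 26 1995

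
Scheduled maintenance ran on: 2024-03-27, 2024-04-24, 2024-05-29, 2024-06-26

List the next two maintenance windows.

Every date is a Wednesday; gaps 28, 35, 28 days.
Each is the last Wednesday of its month (at least one falls on the 29th or later, ruling out '4th Wednesday').
Last Wednesday of July 2024: 2024-07-31.
Last Wednesday of August 2024: 2024-08-28.

2024-07-31, 2024-08-28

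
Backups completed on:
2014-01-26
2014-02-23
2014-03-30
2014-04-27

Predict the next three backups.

2014-05-25, 2014-06-29, 2014-07-27

All Sundays; the gaps (28, 35, 28) vary with month length.
This is the last Sunday of each month.
Last Sunday of May 2014: 2014-05-25.
June 2014 ends with Sunday 2014-06-29.
July 2014 ends with Sunday 2014-07-27.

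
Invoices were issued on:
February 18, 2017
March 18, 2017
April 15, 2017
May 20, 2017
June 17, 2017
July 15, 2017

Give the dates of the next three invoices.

August 19, 2017; September 16, 2017; October 21, 2017

All dates are Saturdays, 28, 28, 35, 28, 28 days apart.
Specifically, the 3rd Saturday of each month.
3rd Saturday of August 2017: August 19, 2017.
September 2017 — 3rd Saturday is September 16, 2017.
3rd Saturday of October 2017: October 21, 2017.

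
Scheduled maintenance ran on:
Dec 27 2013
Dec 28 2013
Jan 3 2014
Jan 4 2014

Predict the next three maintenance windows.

The gap pattern 1, 6, 1 repeats every 2 events.
These are the Fridays and Saturdays of each week.
The following Friday is Jan 10 2014.
The following Saturday is Jan 11 2014.
Next Friday: Jan 17 2014.

Jan 10 2014, Jan 11 2014, Jan 17 2014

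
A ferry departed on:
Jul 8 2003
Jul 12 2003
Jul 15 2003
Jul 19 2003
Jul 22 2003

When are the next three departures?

The gap pattern 4, 3, 4, 3 repeats every 2 events.
These are the Tuesdays and Saturdays of each week.
The following Saturday is Jul 26 2003.
The following Tuesday is Jul 29 2003.
Next Saturday: Aug 2 2003.

Jul 26 2003, Jul 29 2003, Aug 2 2003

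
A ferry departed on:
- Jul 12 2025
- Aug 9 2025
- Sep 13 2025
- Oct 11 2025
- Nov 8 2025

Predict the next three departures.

These are Saturdays at 28- or 35-day spacing (28, 35, 28, 28).
The pattern: 2nd Saturday of the month.
2nd Saturday of December 2025: Dec 13 2025.
2nd Saturday of January 2026: Jan 10 2026.
2nd Saturday of February 2026: Feb 14 2026.

Dec 13 2025, Jan 10 2026, Feb 14 2026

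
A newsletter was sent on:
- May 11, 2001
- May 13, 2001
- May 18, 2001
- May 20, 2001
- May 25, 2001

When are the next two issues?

Gaps: 2, 5, 2, 5 days — not constant, but cyclic with period 2.
The events fall on every Friday and Sunday.
Next Sunday: May 27, 2001.
The following Friday is June 1, 2001.

May 27, 2001; June 1, 2001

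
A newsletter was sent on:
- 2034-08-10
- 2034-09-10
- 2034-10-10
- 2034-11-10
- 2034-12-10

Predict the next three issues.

The day-of-month is always 10 (31, 30, 31, 30 days between events).
So this recurs on the 10th of each month.
January 2035: 2035-01-10.
Next: February 2035 → 2035-02-10.
March 2035: 2035-03-10.

2035-01-10, 2035-02-10, 2035-03-10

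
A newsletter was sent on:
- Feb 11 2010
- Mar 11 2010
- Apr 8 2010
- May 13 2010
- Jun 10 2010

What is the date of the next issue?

Jul 8 2010

All dates are Thursdays, 28, 28, 35, 28 days apart.
Specifically, the 2nd Thursday of each month.
July 2010 — 2nd Thursday is Jul 8 2010.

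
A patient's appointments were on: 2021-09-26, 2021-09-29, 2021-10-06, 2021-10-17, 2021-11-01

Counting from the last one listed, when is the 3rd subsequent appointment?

2022-01-09

Gaps: 3, 7, 11, 15 days — each gap is 4 larger than the previous one.
Next gap: 19 days. 2021-11-01 + 19 days = 2021-11-20.
Next gap: 23 days. 2021-11-20 + 23 days = 2021-12-13.
Next gap: 27 days. 2021-12-13 + 27 days = 2022-01-09.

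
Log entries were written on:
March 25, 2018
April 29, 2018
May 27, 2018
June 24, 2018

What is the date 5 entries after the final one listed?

November 25, 2018

These are Sundays with 35, 28, 28-day gaps.
Each is the final Sunday of its month — April 29, 2018 is past the 28th, so '4th Sunday' doesn't fit.
Last Sunday of July 2018: July 29, 2018.
August 2018 ends with Sunday August 26, 2018.
September 2018 ends with Sunday September 30, 2018.
October 2018 ends with Sunday October 28, 2018.
November 2018 ends with Sunday November 25, 2018.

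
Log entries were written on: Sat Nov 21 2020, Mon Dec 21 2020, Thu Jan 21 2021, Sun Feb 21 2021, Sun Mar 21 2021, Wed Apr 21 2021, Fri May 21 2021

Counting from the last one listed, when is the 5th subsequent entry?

Each date is the 21st; the gaps (30, 31, 31, 28, 31, 30) track the month lengths.
The rule is the 21st of each month.
June 2021: Mon Jun 21 2021.
Next: July 2021 → Wed Jul 21 2021.
August 2021: Sat Aug 21 2021.
Next: September 2021 → Tue Sep 21 2021.
October 2021: Thu Oct 21 2021.

Thu Oct 21 2021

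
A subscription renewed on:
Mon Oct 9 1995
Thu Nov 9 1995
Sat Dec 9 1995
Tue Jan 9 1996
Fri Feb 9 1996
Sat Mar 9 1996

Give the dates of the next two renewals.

The day-of-month is always 9 (31, 30, 31, 31, 29 days between events).
So this recurs on the 9th of each month.
April 1996: Tue Apr 9 1996.
Next: May 1996 → Thu May 9 1996.

Tue Apr 9 1996, Thu May 9 1996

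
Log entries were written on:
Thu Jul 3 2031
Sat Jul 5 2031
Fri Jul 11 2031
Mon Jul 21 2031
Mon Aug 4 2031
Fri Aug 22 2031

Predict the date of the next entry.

Sat Sep 13 2031

Gaps: 2, 6, 10, 14, 18 days — each gap is 4 larger than the previous one.
Next gap: 22 days. Fri Aug 22 2031 + 22 days = Sat Sep 13 2031.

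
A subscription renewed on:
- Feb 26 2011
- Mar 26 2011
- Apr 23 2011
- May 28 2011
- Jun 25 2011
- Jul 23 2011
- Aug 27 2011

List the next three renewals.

These are Saturdays at 28- or 35-day spacing (28, 28, 35, 28, 28, 35).
The pattern: 4th Saturday of the month.
4th Saturday of September 2011: Sep 24 2011.
October 2011 — 4th Saturday is Oct 22 2011.
November 2011 — 4th Saturday is Nov 26 2011.

Sep 24 2011, Oct 22 2011, Nov 26 2011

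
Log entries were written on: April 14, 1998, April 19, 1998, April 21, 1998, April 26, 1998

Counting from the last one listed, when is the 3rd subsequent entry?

May 5, 1998

Gaps: 5, 2, 5 days — not constant, but cyclic with period 2.
The events fall on every Tuesday and Sunday.
Next Tuesday: April 28, 1998.
Next Sunday: May 3, 1998.
The following Tuesday is May 5, 1998.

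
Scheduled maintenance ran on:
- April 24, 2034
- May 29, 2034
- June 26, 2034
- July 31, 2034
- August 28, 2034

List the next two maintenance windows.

September 25, 2034; October 30, 2034

These are Mondays with 35, 28, 35, 28-day gaps.
Each is the final Monday of its month — May 29, 2034 is past the 28th, so '4th Monday' doesn't fit.
September 2034 ends with Monday September 25, 2034.
October 2034 ends with Monday October 30, 2034.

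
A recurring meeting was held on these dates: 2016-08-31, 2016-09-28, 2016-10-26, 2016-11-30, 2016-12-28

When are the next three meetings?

2017-01-25, 2017-02-22, 2017-03-29

These are Wednesdays with 28, 28, 35, 28-day gaps.
Each is the final Wednesday of its month — 2016-08-31 is past the 28th, so '4th Wednesday' doesn't fit.
January 2017 ends with Wednesday 2017-01-25.
Last Wednesday of February 2017: 2017-02-22.
Last Wednesday of March 2017: 2017-03-29.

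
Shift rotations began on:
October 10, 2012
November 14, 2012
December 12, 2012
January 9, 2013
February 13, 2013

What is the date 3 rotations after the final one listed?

May 8, 2013

Gaps: 35, 28, 28, 35 days — a mix of 28 and 35. Every date is a Wednesday.
Each is the 2nd Wednesday of its month.
March 2013 — 2nd Wednesday is March 13, 2013.
2nd Wednesday of April 2013: April 10, 2013.
2nd Wednesday of May 2013: May 8, 2013.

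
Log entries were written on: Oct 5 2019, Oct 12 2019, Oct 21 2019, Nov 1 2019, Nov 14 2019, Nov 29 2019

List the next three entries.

Dec 16 2019, Jan 4 2020, Jan 25 2020

The spacing grows by 2 each time: 7, 9, 11, 13, 15 days.
Next gap: 17 days. Nov 29 2019 + 17 days = Dec 16 2019.
Next gap: 19 days. Dec 16 2019 + 19 days = Jan 4 2020.
Next gap: 21 days. Jan 4 2020 + 21 days = Jan 25 2020.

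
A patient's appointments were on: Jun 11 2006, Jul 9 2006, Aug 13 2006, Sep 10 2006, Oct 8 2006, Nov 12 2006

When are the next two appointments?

These are Sundays at 28- or 35-day spacing (28, 35, 28, 28, 35).
The pattern: 2nd Sunday of the month.
December 2006 — 2nd Sunday is Dec 10 2006.
2nd Sunday of January 2007: Jan 14 2007.

Dec 10 2006, Jan 14 2007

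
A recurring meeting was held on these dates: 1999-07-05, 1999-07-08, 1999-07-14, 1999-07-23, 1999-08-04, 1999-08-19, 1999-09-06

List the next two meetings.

1999-09-27, 1999-10-21

The spacing grows by 3 each time: 3, 6, 9, 12, 15, 18 days.
Next gap: 21 days. 1999-09-06 + 21 days = 1999-09-27.
Next gap: 24 days. 1999-09-27 + 24 days = 1999-10-21.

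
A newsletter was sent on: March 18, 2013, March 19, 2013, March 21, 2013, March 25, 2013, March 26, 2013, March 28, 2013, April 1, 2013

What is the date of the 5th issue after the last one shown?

April 11, 2013

Every event lands on a Monday or Tuesday or Thursday (gaps cycle 1, 2, 4, 1, 2, 4).
So the schedule is: every Monday, Tuesday and Thursday.
The following Tuesday is April 2, 2013.
The following Thursday is April 4, 2013.
The following Monday is April 8, 2013.
Next Tuesday: April 9, 2013.
The following Thursday is April 11, 2013.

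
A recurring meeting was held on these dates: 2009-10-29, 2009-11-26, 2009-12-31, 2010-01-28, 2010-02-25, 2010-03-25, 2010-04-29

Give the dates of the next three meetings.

2010-05-27, 2010-06-24, 2010-07-29

These are Thursdays with 28, 35, 28, 28, 28, 35-day gaps.
Each is the final Thursday of its month — 2009-10-29 is past the 28th, so '4th Thursday' doesn't fit.
May 2010 ends with Thursday 2010-05-27.
Last Thursday of June 2010: 2010-06-24.
July 2010 ends with Thursday 2010-07-29.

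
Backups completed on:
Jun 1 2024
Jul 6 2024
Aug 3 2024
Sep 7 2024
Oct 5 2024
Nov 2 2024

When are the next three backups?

Dec 7 2024, Jan 4 2025, Feb 1 2025

These are Saturdays at 28- or 35-day spacing (35, 28, 35, 28, 28).
The pattern: 1st Saturday of the month.
December 2024 — 1st Saturday is Dec 7 2024.
January 2025 — 1st Saturday is Jan 4 2025.
1st Saturday of February 2025: Feb 1 2025.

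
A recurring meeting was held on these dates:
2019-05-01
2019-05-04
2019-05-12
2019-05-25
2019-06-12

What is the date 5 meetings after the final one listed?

Intervals are 3, 8, 13, 18 days — an arithmetic progression with common difference 5.
Next gap: 23 days. 2019-06-12 + 23 days = 2019-07-05.
Next gap: 28 days. 2019-07-05 + 28 days = 2019-08-02.
Next gap: 33 days. 2019-08-02 + 33 days = 2019-09-04.
Next gap: 38 days. 2019-09-04 + 38 days = 2019-10-12.
Next gap: 43 days. 2019-10-12 + 43 days = 2019-11-24.

2019-11-24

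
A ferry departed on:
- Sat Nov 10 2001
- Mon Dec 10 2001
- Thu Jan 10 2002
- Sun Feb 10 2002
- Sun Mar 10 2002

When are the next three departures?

The day-of-month is always 10 (30, 31, 31, 28 days between events).
So this recurs on the 10th of each month.
Next: April 2002 → Wed Apr 10 2002.
May 2002: Fri May 10 2002.
June 2002: Mon Jun 10 2002.

Wed Apr 10 2002, Fri May 10 2002, Mon Jun 10 2002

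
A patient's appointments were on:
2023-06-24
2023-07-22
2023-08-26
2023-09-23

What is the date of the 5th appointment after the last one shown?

2024-02-24

Gaps: 28, 35, 28 days — a mix of 28 and 35. Every date is a Saturday.
Each is the 4th Saturday of its month.
October 2023 — 4th Saturday is 2023-10-28.
4th Saturday of November 2023: 2023-11-25.
December 2023 — 4th Saturday is 2023-12-23.
January 2024 — 4th Saturday is 2024-01-27.
February 2024 — 4th Saturday is 2024-02-24.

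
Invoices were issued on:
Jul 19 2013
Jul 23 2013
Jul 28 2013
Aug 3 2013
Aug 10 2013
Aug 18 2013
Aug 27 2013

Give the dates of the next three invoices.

Sep 6 2013, Sep 17 2013, Sep 29 2013

The spacing grows by 1 each time: 4, 5, 6, 7, 8, 9 days.
Next gap: 10 days. Aug 27 2013 + 10 days = Sep 6 2013.
Next gap: 11 days. Sep 6 2013 + 11 days = Sep 17 2013.
Next gap: 12 days. Sep 17 2013 + 12 days = Sep 29 2013.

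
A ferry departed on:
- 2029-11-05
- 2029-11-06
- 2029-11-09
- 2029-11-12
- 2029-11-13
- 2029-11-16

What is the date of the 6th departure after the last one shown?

2029-11-30

Every event lands on a Monday or Tuesday or Friday (gaps cycle 1, 3, 3, 1, 3).
So the schedule is: every Monday, Tuesday and Friday.
The following Monday is 2029-11-19.
The following Tuesday is 2029-11-20.
Next Friday: 2029-11-23.
The following Monday is 2029-11-26.
The following Tuesday is 2029-11-27.
The following Friday is 2029-11-30.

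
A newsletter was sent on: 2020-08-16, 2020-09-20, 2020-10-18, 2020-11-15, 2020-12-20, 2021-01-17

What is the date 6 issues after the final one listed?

These are Sundays at 28- or 35-day spacing (35, 28, 28, 35, 28).
The pattern: 3rd Sunday of the month.
3rd Sunday of February 2021: 2021-02-21.
3rd Sunday of March 2021: 2021-03-21.
April 2021 — 3rd Sunday is 2021-04-18.
May 2021 — 3rd Sunday is 2021-05-16.
3rd Sunday of June 2021: 2021-06-20.
July 2021 — 3rd Sunday is 2021-07-18.

2021-07-18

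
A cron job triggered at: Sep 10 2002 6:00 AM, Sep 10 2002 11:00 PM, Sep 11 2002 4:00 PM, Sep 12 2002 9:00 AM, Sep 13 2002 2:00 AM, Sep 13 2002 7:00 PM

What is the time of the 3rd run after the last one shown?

Sep 15 2002 10:00 PM

Spacing: 17, 17, 17, 17, 17 h — constant 17 h.
Sep 13 2002 7:00 PM + 17 h = Sep 14 2002 12:00 PM.
Sep 14 2002 12:00 PM + 17 h = Sep 15 2002 5:00 AM.
Sep 15 2002 5:00 AM + 17 h = Sep 15 2002 10:00 PM.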